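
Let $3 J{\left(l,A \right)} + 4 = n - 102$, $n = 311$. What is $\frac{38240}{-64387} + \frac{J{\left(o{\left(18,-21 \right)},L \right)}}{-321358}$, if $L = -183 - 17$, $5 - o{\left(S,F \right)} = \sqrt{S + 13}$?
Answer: $- \frac{899497295}{1513995918} \approx -0.59412$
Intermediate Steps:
$o{\left(S,F \right)} = 5 - \sqrt{13 + S}$ ($o{\left(S,F \right)} = 5 - \sqrt{S + 13} = 5 - \sqrt{13 + S}$)
$L = -200$ ($L = -183 - 17 = -200$)
$J{\left(l,A \right)} = \frac{205}{3}$ ($J{\left(l,A \right)} = - \frac{4}{3} + \frac{311 - 102}{3} = - \frac{4}{3} + \frac{1}{3} \cdot 209 = - \frac{4}{3} + \frac{209}{3} = \frac{205}{3}$)
$\frac{38240}{-64387} + \frac{J{\left(o{\left(18,-21 \right)},L \right)}}{-321358} = \frac{38240}{-64387} + \frac{205}{3 \left(-321358\right)} = 38240 \left(- \frac{1}{64387}\right) + \frac{205}{3} \left(- \frac{1}{321358}\right) = - \frac{38240}{64387} - \frac{5}{23514} = - \frac{899497295}{1513995918}$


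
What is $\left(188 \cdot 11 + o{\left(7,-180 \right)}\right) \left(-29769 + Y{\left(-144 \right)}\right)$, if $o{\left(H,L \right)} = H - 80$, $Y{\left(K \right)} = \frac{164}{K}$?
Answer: $- \frac{712697125}{12} \approx -5.9391 \cdot 10^{7}$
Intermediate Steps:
$o{\left(H,L \right)} = -80 + H$
$\left(188 \cdot 11 + o{\left(7,-180 \right)}\right) \left(-29769 + Y{\left(-144 \right)}\right) = \left(188 \cdot 11 + \left(-80 + 7\right)\right) \left(-29769 + \frac{164}{-144}\right) = \left(2068 - 73\right) \left(-29769 + 164 \left(- \frac{1}{144}\right)\right) = 1995 \left(-29769 - \frac{41}{36}\right) = 1995 \left(- \frac{1071725}{36}\right) = - \frac{712697125}{12}$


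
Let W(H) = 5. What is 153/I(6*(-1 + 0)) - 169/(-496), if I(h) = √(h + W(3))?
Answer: 169/496 - 153*I ≈ 0.34073 - 153.0*I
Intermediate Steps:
I(h) = √(5 + h) (I(h) = √(h + 5) = √(5 + h))
153/I(6*(-1 + 0)) - 169/(-496) = 153/(√(5 + 6*(-1 + 0))) - 169/(-496) = 153/(√(5 + 6*(-1))) - 169*(-1/496) = 153/(√(5 - 6)) + 169/496 = 153/(√(-1)) + 169/496 = 153/I + 169/496 = 153*(-I) + 169/496 = -153*I + 169/496 = 169/496 - 153*I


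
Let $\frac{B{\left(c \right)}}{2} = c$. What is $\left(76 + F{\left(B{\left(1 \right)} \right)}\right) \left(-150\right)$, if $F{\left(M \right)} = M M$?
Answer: $-12000$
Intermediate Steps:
$B{\left(c \right)} = 2 c$
$F{\left(M \right)} = M^{2}$
$\left(76 + F{\left(B{\left(1 \right)} \right)}\right) \left(-150\right) = \left(76 + \left(2 \cdot 1\right)^{2}\right) \left(-150\right) = \left(76 + 2^{2}\right) \left(-150\right) = \left(76 + 4\right) \left(-150\right) = 80 \left(-150\right) = -12000$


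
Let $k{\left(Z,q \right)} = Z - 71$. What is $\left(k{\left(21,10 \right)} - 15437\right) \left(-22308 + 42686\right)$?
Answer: $-315594086$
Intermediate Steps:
$k{\left(Z,q \right)} = -71 + Z$
$\left(k{\left(21,10 \right)} - 15437\right) \left(-22308 + 42686\right) = \left(\left(-71 + 21\right) - 15437\right) \left(-22308 + 42686\right) = \left(-50 - 15437\right) 20378 = \left(-15487\right) 20378 = -315594086$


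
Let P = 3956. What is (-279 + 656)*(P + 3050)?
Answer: 2641262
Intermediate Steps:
(-279 + 656)*(P + 3050) = (-279 + 656)*(3956 + 3050) = 377*7006 = 2641262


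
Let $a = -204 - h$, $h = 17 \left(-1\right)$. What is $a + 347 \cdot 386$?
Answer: $133755$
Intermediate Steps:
$h = -17$
$a = -187$ ($a = -204 - -17 = -204 + 17 = -187$)
$a + 347 \cdot 386 = -187 + 347 \cdot 386 = -187 + 133942 = 133755$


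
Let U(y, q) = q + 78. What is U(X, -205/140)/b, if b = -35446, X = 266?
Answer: -2143/992488 ≈ -0.0021592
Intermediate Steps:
U(y, q) = 78 + q
U(X, -205/140)/b = (78 - 205/140)/(-35446) = (78 - 205*1/140)*(-1/35446) = (78 - 41/28)*(-1/35446) = (2143/28)*(-1/35446) = -2143/992488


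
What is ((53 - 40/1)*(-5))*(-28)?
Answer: 1820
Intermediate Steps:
((53 - 40/1)*(-5))*(-28) = ((53 - 40*1)*(-5))*(-28) = ((53 - 40)*(-5))*(-28) = (13*(-5))*(-28) = -65*(-28) = 1820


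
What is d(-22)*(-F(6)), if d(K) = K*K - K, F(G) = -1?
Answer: 506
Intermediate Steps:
d(K) = K**2 - K
d(-22)*(-F(6)) = (-22*(-1 - 22))*(-1*(-1)) = -22*(-23)*1 = 506*1 = 506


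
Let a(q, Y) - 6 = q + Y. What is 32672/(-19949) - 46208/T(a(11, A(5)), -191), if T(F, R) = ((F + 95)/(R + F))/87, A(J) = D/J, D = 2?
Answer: 34805443294304/5605669 ≈ 6.2090e+6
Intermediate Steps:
A(J) = 2/J
a(q, Y) = 6 + Y + q (a(q, Y) = 6 + (q + Y) = 6 + (Y + q) = 6 + Y + q)
T(F, R) = (95 + F)/(87*(F + R)) (T(F, R) = ((95 + F)/(F + R))*(1/87) = (95 + F)/(87*(F + R)))
32672/(-19949) - 46208/T(a(11, A(5)), -191) = 32672/(-19949) - 46208*87*((6 + 2/5 + 11) - 191)/(95 + (6 + 2/5 + 11)) = 32672*(-1/19949) - 46208*87*((6 + 2*(⅕) + 11) - 191)/(95 + (6 + 2*(⅕) + 11)) = -32672/19949 - 46208*87*((6 + ⅖ + 11) - 191)/(95 + (6 + ⅖ + 11)) = -32672/19949 - 46208*87*(87/5 - 191)/(95 + 87/5) = -32672/19949 - 46208/((1/87)*(562/5)/(-868/5)) = -32672/19949 - 46208/((1/87)*(-5/868)*(562/5)) = -32672/19949 - 46208/(-281/37758) = -32672/19949 - 46208*(-37758/281) = -32672/19949 + 1744721664/281 = 34805443294304/5605669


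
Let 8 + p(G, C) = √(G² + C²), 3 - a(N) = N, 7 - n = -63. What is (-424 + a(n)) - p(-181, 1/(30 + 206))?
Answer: -483 - √1824656657/236 ≈ -664.00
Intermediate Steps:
n = 70 (n = 7 - 1*(-63) = 7 + 63 = 70)
a(N) = 3 - N
p(G, C) = -8 + √(C² + G²) (p(G, C) = -8 + √(G² + C²) = -8 + √(C² + G²))
(-424 + a(n)) - p(-181, 1/(30 + 206)) = (-424 + (3 - 1*70)) - (-8 + √((1/(30 + 206))² + (-181)²)) = (-424 + (3 - 70)) - (-8 + √((1/236)² + 32761)) = (-424 - 67) - (-8 + √((1/236)² + 32761)) = -491 - (-8 + √(1/55696 + 32761)) = -491 - (-8 + √(1824656657/55696)) = -491 - (-8 + √1824656657/236) = -491 + (8 - √1824656657/236) = -483 - √1824656657/236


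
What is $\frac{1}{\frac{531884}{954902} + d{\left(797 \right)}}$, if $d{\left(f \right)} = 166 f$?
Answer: $\frac{477451}{63167988144} \approx 7.5584 \cdot 10^{-6}$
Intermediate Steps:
$\frac{1}{\frac{531884}{954902} + d{\left(797 \right)}} = \frac{1}{\frac{531884}{954902} + 166 \cdot 797} = \frac{1}{531884 \cdot \frac{1}{954902} + 132302} = \frac{1}{\frac{265942}{477451} + 132302} = \frac{1}{\frac{63167988144}{477451}} = \frac{477451}{63167988144}$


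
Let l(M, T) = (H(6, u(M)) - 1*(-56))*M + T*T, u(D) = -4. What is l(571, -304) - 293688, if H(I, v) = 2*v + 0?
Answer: -173864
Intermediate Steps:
H(I, v) = 2*v
l(M, T) = T**2 + 48*M (l(M, T) = (2*(-4) - 1*(-56))*M + T*T = (-8 + 56)*M + T**2 = 48*M + T**2 = T**2 + 48*M)
l(571, -304) - 293688 = ((-304)**2 + 48*571) - 293688 = (92416 + 27408) - 293688 = 119824 - 293688 = -173864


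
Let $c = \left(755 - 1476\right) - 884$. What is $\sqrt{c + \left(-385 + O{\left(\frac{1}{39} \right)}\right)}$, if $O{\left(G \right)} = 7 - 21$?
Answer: $2 i \sqrt{501} \approx 44.766 i$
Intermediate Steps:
$O{\left(G \right)} = -14$ ($O{\left(G \right)} = 7 - 21 = -14$)
$c = -1605$ ($c = -721 - 884 = -1605$)
$\sqrt{c + \left(-385 + O{\left(\frac{1}{39} \right)}\right)} = \sqrt{-1605 - 399} = \sqrt{-2004} = 2 i \sqrt{501}$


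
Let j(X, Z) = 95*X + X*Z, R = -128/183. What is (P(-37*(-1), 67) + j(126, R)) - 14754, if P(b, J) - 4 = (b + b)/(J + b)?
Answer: -9095455/3172 ≈ -2867.4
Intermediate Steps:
P(b, J) = 4 + 2*b/(J + b) (P(b, J) = 4 + (b + b)/(J + b) = 4 + (2*b)/(J + b) = 4 + 2*b/(J + b))
R = -128/183 (R = -128*1/183 = -128/183 ≈ -0.69945)
(P(-37*(-1), 67) + j(126, R)) - 14754 = (2*(2*67 + 3*(-37*(-1)))/(67 - 37*(-1)) + 126*(95 - 128/183)) - 14754 = (2*(134 + 3*37)/(67 + 37) + 126*(17257/183)) - 14754 = (2*(134 + 111)/104 + 724794/61) - 14754 = (2*(1/104)*245 + 724794/61) - 14754 = (245/52 + 724794/61) - 14754 = 37704233/3172 - 14754 = -9095455/3172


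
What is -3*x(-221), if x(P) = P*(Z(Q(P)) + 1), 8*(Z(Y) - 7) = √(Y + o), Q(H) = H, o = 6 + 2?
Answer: 5304 + 663*I*√213/8 ≈ 5304.0 + 1209.5*I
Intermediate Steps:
o = 8
Z(Y) = 7 + √(8 + Y)/8 (Z(Y) = 7 + √(Y + 8)/8 = 7 + √(8 + Y)/8)
x(P) = P*(8 + √(8 + P)/8) (x(P) = P*((7 + √(8 + P)/8) + 1) = P*(8 + √(8 + P)/8))
-3*x(-221) = -3*(-221)*(64 + √(8 - 221))/8 = -3*(-221)*(64 + √(-213))/8 = -3*(-221)*(64 + I*√213)/8 = -3*(-1768 - 221*I*√213/8) = 5304 + 663*I*√213/8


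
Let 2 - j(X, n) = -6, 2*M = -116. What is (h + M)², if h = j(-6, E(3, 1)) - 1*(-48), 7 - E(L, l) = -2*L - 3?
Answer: 4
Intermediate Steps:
E(L, l) = 10 + 2*L (E(L, l) = 7 - (-2*L - 3) = 7 - (-3 - 2*L) = 7 + (3 + 2*L) = 10 + 2*L)
M = -58 (M = (½)*(-116) = -58)
j(X, n) = 8 (j(X, n) = 2 - 1*(-6) = 2 + 6 = 8)
h = 56 (h = 8 - 1*(-48) = 8 + 48 = 56)
(h + M)² = (56 - 58)² = (-2)² = 4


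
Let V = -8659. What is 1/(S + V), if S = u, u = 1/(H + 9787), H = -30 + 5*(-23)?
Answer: -9642/83490077 ≈ -0.00011549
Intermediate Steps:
H = -145 (H = -30 - 115 = -145)
u = 1/9642 (u = 1/(-145 + 9787) = 1/9642 ≈ 0.00010371)
S = 1/9642 ≈ 0.00010371
1/(S + V) = 1/(1/9642 - 8659) = 1/(-83490077/9642) = -9642/83490077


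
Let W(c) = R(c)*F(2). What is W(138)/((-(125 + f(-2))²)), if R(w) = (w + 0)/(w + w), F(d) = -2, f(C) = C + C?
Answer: 1/14641 ≈ 6.8301e-5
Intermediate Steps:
f(C) = 2*C
R(w) = ½ (R(w) = w/((2*w)) = w*(1/(2*w)) = ½)
W(c) = -1 (W(c) = (½)*(-2) = -1)
W(138)/((-(125 + f(-2))²)) = -1/((-(125 + 2*(-2))²)) = -1/((-(125 - 4)²)) = -1/((-1*121²)) = -1/((-1*14641)) = -1/(-14641) = -1*(-1/14641) = 1/14641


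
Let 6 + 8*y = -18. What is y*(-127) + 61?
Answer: 442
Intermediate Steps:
y = -3 (y = -¾ + (⅛)*(-18) = -¾ - 9/4 = -3)
y*(-127) + 61 = -3*(-127) + 61 = 381 + 61 = 442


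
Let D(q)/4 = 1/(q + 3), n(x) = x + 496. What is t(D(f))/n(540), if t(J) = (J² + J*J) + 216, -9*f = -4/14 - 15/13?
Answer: 45880533/216839462 ≈ 0.21159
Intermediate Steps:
n(x) = 496 + x
f = 131/819 (f = -(-4/14 - 15/13)/9 = -(-4*1/14 - 15*1/13)/9 = -(-2/7 - 15/13)/9 = -⅑*(-131/91) = 131/819 ≈ 0.15995)
D(q) = 4/(3 + q) (D(q) = 4/(q + 3) = 4/(3 + q))
t(J) = 216 + 2*J² (t(J) = (J² + J²) + 216 = 2*J² + 216 = 216 + 2*J²)
t(D(f))/n(540) = (216 + 2*(4/(3 + 131/819))²)/(496 + 540) = (216 + 2*(4/(2588/819))²)/1036 = (216 + 2*(4*(819/2588))²)*(1/1036) = (216 + 2*(819/647)²)*(1/1036) = (216 + 2*(670761/418609))*(1/1036) = (216 + 1341522/418609)*(1/1036) = (91761066/418609)*(1/1036) = 45880533/216839462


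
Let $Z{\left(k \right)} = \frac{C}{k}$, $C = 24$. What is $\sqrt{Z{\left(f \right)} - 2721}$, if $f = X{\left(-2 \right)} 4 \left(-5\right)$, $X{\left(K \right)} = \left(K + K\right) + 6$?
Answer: $\frac{18 i \sqrt{210}}{5} \approx 52.169 i$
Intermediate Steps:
$X{\left(K \right)} = 6 + 2 K$ ($X{\left(K \right)} = 2 K + 6 = 6 + 2 K$)
$f = -40$ ($f = \left(6 + 2 \left(-2\right)\right) 4 \left(-5\right) = \left(6 - 4\right) 4 \left(-5\right) = 2 \cdot 4 \left(-5\right) = 8 \left(-5\right) = -40$)
$Z{\left(k \right)} = \frac{24}{k}$
$\sqrt{Z{\left(f \right)} - 2721} = \sqrt{\frac{24}{-40} - 2721} = \sqrt{24 \left(- \frac{1}{40}\right) - 2721} = \sqrt{- \frac{3}{5} - 2721} = \sqrt{- \frac{13608}{5}} = \frac{18 i \sqrt{210}}{5}$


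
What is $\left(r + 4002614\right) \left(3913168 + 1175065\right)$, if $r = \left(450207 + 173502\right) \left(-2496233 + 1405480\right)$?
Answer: $-3461567957689385279$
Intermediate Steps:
$r = -680312462877$ ($r = 623709 \left(-1090753\right) = -680312462877$)
$\left(r + 4002614\right) \left(3913168 + 1175065\right) = \left(-680312462877 + 4002614\right) \left(3913168 + 1175065\right) = \left(-680308460263\right) 5088233 = -3461567957689385279$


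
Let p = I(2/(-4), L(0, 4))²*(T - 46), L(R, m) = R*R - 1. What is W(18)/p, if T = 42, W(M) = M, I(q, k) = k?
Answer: -9/2 ≈ -4.5000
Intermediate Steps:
L(R, m) = -1 + R² (L(R, m) = R² - 1 = -1 + R²)
p = -4 (p = (-1 + 0²)²*(42 - 46) = (-1 + 0)²*(-4) = (-1)²*(-4) = 1*(-4) = -4)
W(18)/p = 18/(-4) = 18*(-¼) = -9/2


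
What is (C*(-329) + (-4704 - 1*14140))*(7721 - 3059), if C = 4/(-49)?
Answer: -87725520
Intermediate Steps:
C = -4/49 (C = 4*(-1/49) = -4/49 ≈ -0.081633)
(C*(-329) + (-4704 - 1*14140))*(7721 - 3059) = (-4/49*(-329) + (-4704 - 1*14140))*(7721 - 3059) = (188/7 + (-4704 - 14140))*4662 = (188/7 - 18844)*4662 = -131720/7*4662 = -87725520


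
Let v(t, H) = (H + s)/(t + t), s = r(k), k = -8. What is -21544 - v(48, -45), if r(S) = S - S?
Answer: -689393/32 ≈ -21544.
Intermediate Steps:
r(S) = 0
s = 0
v(t, H) = H/(2*t) (v(t, H) = (H + 0)/(t + t) = H/((2*t)) = H*(1/(2*t)) = H/(2*t))
-21544 - v(48, -45) = -21544 - (-45)/(2*48) = -21544 - 1*(-15/32) = -21544 + 15/32 = -689393/32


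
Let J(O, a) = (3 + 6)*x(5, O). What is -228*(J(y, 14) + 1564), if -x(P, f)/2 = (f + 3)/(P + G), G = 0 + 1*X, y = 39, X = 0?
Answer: -1610592/5 ≈ -3.2212e+5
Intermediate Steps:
G = 0 (G = 0 + 1*0 = 0 + 0 = 0)
x(P, f) = -2*(3 + f)/P (x(P, f) = -2*(f + 3)/(P + 0) = -2*(3 + f)/P)
J(O, a) = -54/5 - 18*O/5 (J(O, a) = (3 + 6)*(2*(-3 - O)/5) = 9*(2*(⅕)*(-3 - O)) = 9*(-6/5 - 2*O/5) = -54/5 - 18*O/5)
-228*(J(y, 14) + 1564) = -228*((-54/5 - 18/5*39) + 1564) = -228*((-54/5 - 702/5) + 1564) = -228*(-756/5 + 1564) = -228*7064/5 = -1610592/5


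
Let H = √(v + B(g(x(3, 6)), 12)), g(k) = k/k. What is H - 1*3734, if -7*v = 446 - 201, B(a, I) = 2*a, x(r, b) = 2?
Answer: -3734 + I*√33 ≈ -3734.0 + 5.7446*I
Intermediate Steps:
g(k) = 1
v = -35 (v = -(446 - 201)/7 = -⅐*245 = -35)
H = I*√33 (H = √(-35 + 2*1) = √(-35 + 2) = √(-33) = I*√33 ≈ 5.7446*I)
H - 1*3734 = I*√33 - 1*3734 = I*√33 - 3734 = -3734 + I*√33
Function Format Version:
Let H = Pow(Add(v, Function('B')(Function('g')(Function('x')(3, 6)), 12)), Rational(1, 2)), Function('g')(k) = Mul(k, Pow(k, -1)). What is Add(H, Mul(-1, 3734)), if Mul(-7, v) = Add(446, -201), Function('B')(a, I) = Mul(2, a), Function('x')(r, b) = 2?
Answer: Add(-3734, Mul(I, Pow(33, Rational(1, 2)))) ≈ Add(-3734.0, Mul(5.7446, I))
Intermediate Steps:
Function('g')(k) = 1
v = -35 (v = Mul(Rational(-1, 7), Add(446, -201)) = Mul(Rational(-1, 7), 245) = -35)
H = Mul(I, Pow(33, Rational(1, 2))) (H = Pow(Add(-35, Mul(2, 1)), Rational(1, 2)) = Pow(Add(-35, 2), Rational(1, 2)) = Pow(-33, Rational(1, 2)) = Mul(I, Pow(33, Rational(1, 2))) ≈ Mul(5.7446, I))
Add(H, Mul(-1, 3734)) = Add(Mul(I, Pow(33, Rational(1, 2))), Mul(-1, 3734)) = Add(Mul(I, Pow(33, Rational(1, 2))), -3734) = Add(-3734, Mul(I, Pow(33, Rational(1, 2))))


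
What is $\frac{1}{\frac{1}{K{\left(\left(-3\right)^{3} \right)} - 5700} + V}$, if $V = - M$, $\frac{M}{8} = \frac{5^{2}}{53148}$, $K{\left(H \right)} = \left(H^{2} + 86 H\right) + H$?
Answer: $- \frac{10806760}{42143} \approx -256.43$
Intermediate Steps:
$K{\left(H \right)} = H^{2} + 87 H$
$M = \frac{50}{13287}$ ($M = 8 \frac{5^{2}}{53148} = 8 \cdot 25 \cdot \frac{1}{53148} = 8 \cdot \frac{25}{53148} = \frac{50}{13287} \approx 0.0037631$)
$V = - \frac{50}{13287}$ ($V = \left(-1\right) \frac{50}{13287} = - \frac{50}{13287} \approx -0.0037631$)
$\frac{1}{\frac{1}{K{\left(\left(-3\right)^{3} \right)} - 5700} + V} = \frac{1}{\frac{1}{\left(-3\right)^{3} \left(87 + \left(-3\right)^{3}\right) - 5700} - \frac{50}{13287}} = \frac{1}{\frac{1}{- 27 \left(87 - 27\right) - 5700} - \frac{50}{13287}} = \frac{1}{\frac{1}{\left(-27\right) 60 - 5700} - \frac{50}{13287}} = \frac{1}{\frac{1}{-1620 - 5700} - \frac{50}{13287}} = \frac{1}{\frac{1}{-7320} - \frac{50}{13287}} = \frac{1}{- \frac{1}{7320} - \frac{50}{13287}} = \frac{1}{- \frac{42143}{10806760}} = - \frac{10806760}{42143}$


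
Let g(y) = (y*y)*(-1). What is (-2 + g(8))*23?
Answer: -1518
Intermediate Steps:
g(y) = -y² (g(y) = y²*(-1) = -y²)
(-2 + g(8))*23 = (-2 - 1*8²)*23 = (-2 - 1*64)*23 = (-2 - 64)*23 = -66*23 = -1518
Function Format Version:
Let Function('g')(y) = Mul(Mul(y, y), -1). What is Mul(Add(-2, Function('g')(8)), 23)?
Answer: -1518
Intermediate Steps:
Function('g')(y) = Mul(-1, Pow(y, 2)) (Function('g')(y) = Mul(Pow(y, 2), -1) = Mul(-1, Pow(y, 2)))
Mul(Add(-2, Function('g')(8)), 23) = Mul(Add(-2, Mul(-1, Pow(8, 2))), 23) = Mul(Add(-2, Mul(-1, 64)), 23) = Mul(Add(-2, -64), 23) = Mul(-66, 23) = -1518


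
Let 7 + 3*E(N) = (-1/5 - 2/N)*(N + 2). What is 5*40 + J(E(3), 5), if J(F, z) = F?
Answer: 1766/9 ≈ 196.22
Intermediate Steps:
E(N) = -7/3 + (2 + N)*(-⅕ - 2/N)/3 (E(N) = -7/3 + ((-1/5 - 2/N)*(N + 2))/3 = -7/3 + ((-1*⅕ - 2/N)*(2 + N))/3 = -7/3 + ((-⅕ - 2/N)*(2 + N))/3 = -7/3 + ((2 + N)*(-⅕ - 2/N))/3 = -7/3 + (2 + N)*(-⅕ - 2/N)/3)
5*40 + J(E(3), 5) = 5*40 + (1/15)*(-20 - 1*3*(47 + 3))/3 = 200 + (1/15)*(⅓)*(-20 - 1*3*50) = 200 + (1/15)*(⅓)*(-20 - 150) = 200 + (1/15)*(⅓)*(-170) = 200 - 34/9 = 1766/9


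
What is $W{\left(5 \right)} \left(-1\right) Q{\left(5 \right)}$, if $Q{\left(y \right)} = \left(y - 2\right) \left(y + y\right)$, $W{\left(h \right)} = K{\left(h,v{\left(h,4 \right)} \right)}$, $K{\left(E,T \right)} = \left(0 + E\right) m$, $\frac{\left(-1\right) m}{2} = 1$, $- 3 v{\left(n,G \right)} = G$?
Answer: $300$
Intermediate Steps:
$v{\left(n,G \right)} = - \frac{G}{3}$
$m = -2$ ($m = \left(-2\right) 1 = -2$)
$K{\left(E,T \right)} = - 2 E$ ($K{\left(E,T \right)} = \left(0 + E\right) \left(-2\right) = E \left(-2\right) = - 2 E$)
$W{\left(h \right)} = - 2 h$
$Q{\left(y \right)} = 2 y \left(-2 + y\right)$ ($Q{\left(y \right)} = \left(-2 + y\right) 2 y = 2 y \left(-2 + y\right)$)
$W{\left(5 \right)} \left(-1\right) Q{\left(5 \right)} = \left(-2\right) 5 \left(-1\right) 2 \cdot 5 \left(-2 + 5\right) = \left(-10\right) \left(-1\right) 2 \cdot 5 \cdot 3 = 10 \cdot 30 = 300$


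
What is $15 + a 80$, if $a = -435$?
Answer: $-34785$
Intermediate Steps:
$15 + a 80 = 15 - 34800 = -34785$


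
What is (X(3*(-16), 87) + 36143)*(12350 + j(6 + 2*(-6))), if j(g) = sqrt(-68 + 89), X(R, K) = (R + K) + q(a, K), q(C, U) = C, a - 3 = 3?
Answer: 446921800 + 36188*sqrt(21) ≈ 4.4709e+8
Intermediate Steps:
a = 6 (a = 3 + 3 = 6)
X(R, K) = 6 + K + R (X(R, K) = (R + K) + 6 = (K + R) + 6 = 6 + K + R)
j(g) = sqrt(21)
(X(3*(-16), 87) + 36143)*(12350 + j(6 + 2*(-6))) = ((6 + 87 + 3*(-16)) + 36143)*(12350 + sqrt(21)) = ((6 + 87 - 48) + 36143)*(12350 + sqrt(21)) = (45 + 36143)*(12350 + sqrt(21)) = 36188*(12350 + sqrt(21)) = 446921800 + 36188*sqrt(21)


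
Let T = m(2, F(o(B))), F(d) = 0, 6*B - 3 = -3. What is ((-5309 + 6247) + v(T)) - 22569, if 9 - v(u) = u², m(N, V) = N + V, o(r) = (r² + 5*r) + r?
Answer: -21626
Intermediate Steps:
B = 0 (B = ½ + (⅙)*(-3) = ½ - ½ = 0)
o(r) = r² + 6*r
T = 2 (T = 2 + 0 = 2)
v(u) = 9 - u²
((-5309 + 6247) + v(T)) - 22569 = ((-5309 + 6247) + (9 - 1*2²)) - 22569 = (938 + (9 - 1*4)) - 22569 = (938 + (9 - 4)) - 22569 = (938 + 5) - 22569 = 943 - 22569 = -21626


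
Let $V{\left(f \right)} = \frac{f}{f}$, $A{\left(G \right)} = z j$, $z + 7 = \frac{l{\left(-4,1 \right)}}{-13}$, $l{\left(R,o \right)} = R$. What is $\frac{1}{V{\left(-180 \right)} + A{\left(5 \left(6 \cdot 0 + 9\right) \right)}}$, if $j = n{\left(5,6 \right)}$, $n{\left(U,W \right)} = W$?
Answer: $- \frac{13}{509} \approx -0.02554$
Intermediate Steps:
$j = 6$
$z = - \frac{87}{13}$ ($z = -7 - \frac{4}{-13} = -7 - - \frac{4}{13} = -7 + \frac{4}{13} = - \frac{87}{13} \approx -6.6923$)
$A{\left(G \right)} = - \frac{522}{13}$ ($A{\left(G \right)} = \left(- \frac{87}{13}\right) 6 = - \frac{522}{13}$)
$V{\left(f \right)} = 1$
$\frac{1}{V{\left(-180 \right)} + A{\left(5 \left(6 \cdot 0 + 9\right) \right)}} = \frac{1}{1 - \frac{522}{13}} = \frac{1}{- \frac{509}{13}} = - \frac{13}{509}$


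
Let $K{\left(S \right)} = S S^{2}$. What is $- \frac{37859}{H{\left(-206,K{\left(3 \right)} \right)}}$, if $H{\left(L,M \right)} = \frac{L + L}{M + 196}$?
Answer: $\frac{8442557}{412} \approx 20492.0$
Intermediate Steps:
$K{\left(S \right)} = S^{3}$
$H{\left(L,M \right)} = \frac{2 L}{196 + M}$
$- \frac{37859}{H{\left(-206,K{\left(3 \right)} \right)}} = - \frac{37859}{2 \left(-206\right) \frac{1}{196 + 3^{3}}} = - \frac{37859}{2 \left(-206\right) \frac{1}{196 + 27}} = - \frac{37859}{2 \left(-206\right) \frac{1}{223}} = - \frac{37859}{- \frac{412}{223}} = \left(-37859\right) \left(- \frac{223}{412}\right) = \frac{8442557}{412}$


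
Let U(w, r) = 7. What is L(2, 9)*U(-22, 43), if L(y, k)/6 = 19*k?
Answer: 7182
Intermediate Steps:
L(y, k) = 114*k (L(y, k) = 6*(19*k) = 114*k)
L(2, 9)*U(-22, 43) = (114*9)*7 = 1026*7 = 7182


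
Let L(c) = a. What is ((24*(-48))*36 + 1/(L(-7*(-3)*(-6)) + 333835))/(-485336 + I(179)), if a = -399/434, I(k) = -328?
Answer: 429187776737/5026067043216 ≈ 0.085392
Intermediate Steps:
a = -57/62 (a = -399*1/434 = -57/62 ≈ -0.91935)
L(c) = -57/62
((24*(-48))*36 + 1/(L(-7*(-3)*(-6)) + 333835))/(-485336 + I(179)) = ((24*(-48))*36 + 1/(-57/62 + 333835))/(-485336 - 328) = (-1152*36 + 1/(20697713/62))/(-485664) = (-41472 + 62/20697713)*(-1/485664) = -858375553474/20697713*(-1/485664) = 429187776737/5026067043216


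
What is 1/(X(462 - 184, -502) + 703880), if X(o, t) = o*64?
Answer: 1/721672 ≈ 1.3857e-6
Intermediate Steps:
X(o, t) = 64*o
1/(X(462 - 184, -502) + 703880) = 1/(64*(462 - 184) + 703880) = 1/(64*278 + 703880) = 1/(17792 + 703880) = 1/721672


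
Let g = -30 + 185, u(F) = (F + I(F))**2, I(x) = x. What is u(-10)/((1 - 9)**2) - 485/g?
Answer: 387/124 ≈ 3.1210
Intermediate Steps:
u(F) = 4*F**2 (u(F) = (F + F)**2 = (2*F)**2 = 4*F**2)
g = 155
u(-10)/((1 - 9)**2) - 485/g = (4*(-10)**2)/((1 - 9)**2) - 485/155 = (4*100)/((-8)**2) - 485*1/155 = 400/64 - 97/31 = 400*(1/64) - 97/31 = 25/4 - 97/31 = 387/124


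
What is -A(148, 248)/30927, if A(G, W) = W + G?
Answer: -132/10309 ≈ -0.012804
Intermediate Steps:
A(G, W) = G + W
-A(148, 248)/30927 = -(148 + 248)/30927 = -396/30927 = -1*132/10309 = -132/10309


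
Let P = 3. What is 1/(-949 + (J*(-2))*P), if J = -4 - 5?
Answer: -1/895 ≈ -0.0011173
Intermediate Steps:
J = -9
1/(-949 + (J*(-2))*P) = 1/(-949 - 9*(-2)*3) = 1/(-949 + 18*3) = 1/(-949 + 54) = 1/(-895) = -1/895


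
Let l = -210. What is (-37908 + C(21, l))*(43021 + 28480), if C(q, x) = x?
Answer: -2725475118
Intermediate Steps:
(-37908 + C(21, l))*(43021 + 28480) = (-37908 - 210)*(43021 + 28480) = -38118*71501 = -2725475118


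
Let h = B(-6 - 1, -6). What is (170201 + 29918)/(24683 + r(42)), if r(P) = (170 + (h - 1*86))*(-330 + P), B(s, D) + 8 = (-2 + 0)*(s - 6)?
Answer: -200119/4693 ≈ -42.642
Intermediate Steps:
B(s, D) = 4 - 2*s (B(s, D) = -8 + (-2 + 0)*(s - 6) = -8 - 2*(-6 + s) = -8 + (12 - 2*s) = 4 - 2*s)
h = 18 (h = 4 - 2*(-6 - 1) = 4 - 2*(-7) = 4 + 14 = 18)
r(P) = -33660 + 102*P (r(P) = (170 + (18 - 1*86))*(-330 + P) = (170 + (18 - 86))*(-330 + P) = (170 - 68)*(-330 + P) = 102*(-330 + P) = -33660 + 102*P)
(170201 + 29918)/(24683 + r(42)) = (170201 + 29918)/(24683 + (-33660 + 102*42)) = 200119/(24683 + (-33660 + 4284)) = 200119/(24683 - 29376) = 200119/(-4693) = 200119*(-1/4693) = -200119/4693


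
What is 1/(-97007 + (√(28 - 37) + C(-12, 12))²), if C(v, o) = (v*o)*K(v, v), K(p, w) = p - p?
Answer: -1/97016 ≈ -1.0308e-5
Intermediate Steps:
K(p, w) = 0
C(v, o) = 0 (C(v, o) = (v*o)*0 = (o*v)*0 = 0)
1/(-97007 + (√(28 - 37) + C(-12, 12))²) = 1/(-97007 + (√(28 - 37) + 0)²) = 1/(-97007 + (√(-9) + 0)²) = 1/(-97007 + (3*I + 0)²) = 1/(-97007 + (3*I)²) = 1/(-97007 - 9) = 1/(-97016) = -1/97016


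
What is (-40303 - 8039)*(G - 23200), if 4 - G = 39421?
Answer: 3027031014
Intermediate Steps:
G = -39417 (G = 4 - 1*39421 = 4 - 39421 = -39417)
(-40303 - 8039)*(G - 23200) = (-40303 - 8039)*(-39417 - 23200) = -48342*(-62617) = 3027031014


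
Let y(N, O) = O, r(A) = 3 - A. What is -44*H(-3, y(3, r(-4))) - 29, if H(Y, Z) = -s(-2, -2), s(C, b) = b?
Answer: -117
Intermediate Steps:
H(Y, Z) = 2 (H(Y, Z) = -1*(-2) = 2)
-44*H(-3, y(3, r(-4))) - 29 = -44*2 - 29 = -88 - 29 = -117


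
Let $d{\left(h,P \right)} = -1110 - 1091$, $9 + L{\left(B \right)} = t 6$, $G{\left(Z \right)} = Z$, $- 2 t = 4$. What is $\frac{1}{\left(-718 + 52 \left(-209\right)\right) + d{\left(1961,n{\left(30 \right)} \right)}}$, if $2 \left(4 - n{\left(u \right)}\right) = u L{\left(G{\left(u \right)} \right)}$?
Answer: $- \frac{1}{13787} \approx -7.2532 \cdot 10^{-5}$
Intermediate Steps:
$t = -2$ ($t = \left(- \frac{1}{2}\right) 4 = -2$)
$L{\left(B \right)} = -21$ ($L{\left(B \right)} = -9 - 12 = -21$)
$n{\left(u \right)} = 4 + \frac{21 u}{2}$ ($n{\left(u \right)} = 4 - \frac{u \left(-21\right)}{2} = 4 - \frac{\left(-21\right) u}{2} = 4 + \frac{21 u}{2}$)
$d{\left(h,P \right)} = -2201$
$\frac{1}{\left(-718 + 52 \left(-209\right)\right) + d{\left(1961,n{\left(30 \right)} \right)}} = \frac{1}{\left(-718 + 52 \left(-209\right)\right) - 2201} = \frac{1}{\left(-718 - 10868\right) - 2201} = \frac{1}{-11586 - 2201} = \frac{1}{-13787} = - \frac{1}{13787}$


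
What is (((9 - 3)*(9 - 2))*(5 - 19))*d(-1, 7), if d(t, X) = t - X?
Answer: 4704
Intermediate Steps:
(((9 - 3)*(9 - 2))*(5 - 19))*d(-1, 7) = (((9 - 3)*(9 - 2))*(5 - 19))*(-1 - 1*7) = ((6*7)*(-14))*(-1 - 7) = (42*(-14))*(-8) = -588*(-8) = 4704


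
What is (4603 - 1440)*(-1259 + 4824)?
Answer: 11276095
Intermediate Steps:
(4603 - 1440)*(-1259 + 4824) = 3163*3565 = 11276095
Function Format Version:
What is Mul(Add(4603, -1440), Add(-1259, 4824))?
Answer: 11276095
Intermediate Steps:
Mul(Add(4603, -1440), Add(-1259, 4824)) = Mul(3163, 3565) = 11276095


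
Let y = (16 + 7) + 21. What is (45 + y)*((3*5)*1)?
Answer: 1335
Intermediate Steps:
y = 44 (y = 23 + 21 = 44)
(45 + y)*((3*5)*1) = (45 + 44)*((3*5)*1) = 89*(15*1) = 89*15 = 1335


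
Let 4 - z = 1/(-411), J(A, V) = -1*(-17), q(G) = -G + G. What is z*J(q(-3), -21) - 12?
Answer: 23033/411 ≈ 56.041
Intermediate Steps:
q(G) = 0
J(A, V) = 17
z = 1645/411 (z = 4 - 1/(-411) = 4 - 1*(-1/411) = 4 + 1/411 = 1645/411 ≈ 4.0024)
z*J(q(-3), -21) - 12 = (1645/411)*17 - 12 = 27965/411 - 12 = 23033/411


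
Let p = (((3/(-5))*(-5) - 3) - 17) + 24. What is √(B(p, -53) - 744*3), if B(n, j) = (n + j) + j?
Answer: 3*I*√259 ≈ 48.28*I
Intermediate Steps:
p = 7 (p = ((-⅕*3*(-5) - 3) - 17) + 24 = ((-⅗*(-5) - 3) - 17) + 24 = ((3 - 3) - 17) + 24 = (0 - 17) + 24 = -17 + 24 = 7)
B(n, j) = n + 2*j (B(n, j) = (j + n) + j = n + 2*j)
√(B(p, -53) - 744*3) = √((7 + 2*(-53)) - 744*3) = √((7 - 106) - 2232) = √(-99 - 2232) = √(-2331) = 3*I*√259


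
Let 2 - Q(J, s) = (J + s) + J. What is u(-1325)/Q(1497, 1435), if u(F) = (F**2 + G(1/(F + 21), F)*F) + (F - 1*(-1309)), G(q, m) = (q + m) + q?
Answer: -2289325893/2886404 ≈ -793.14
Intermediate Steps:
G(q, m) = m + 2*q (G(q, m) = (m + q) + q = m + 2*q)
Q(J, s) = 2 - s - 2*J (Q(J, s) = 2 - ((J + s) + J) = 2 - (s + 2*J) = 2 + (-s - 2*J) = 2 - s - 2*J)
u(F) = 1309 + F + F**2 + F*(F + 2/(21 + F)) (u(F) = (F**2 + (F + 2/(F + 21))*F) + (F - 1*(-1309)) = (F**2 + (F + 2/(21 + F))*F) + (F + 1309) = (F**2 + F*(F + 2/(21 + F))) + (1309 + F) = 1309 + F + F**2 + F*(F + 2/(21 + F)))
u(-1325)/Q(1497, 1435) = ((27489 + 2*(-1325)**3 + 43*(-1325)**2 + 1332*(-1325))/(21 - 1325))/(2 - 1*1435 - 2*1497) = ((27489 + 2*(-2326203125) + 43*1755625 - 1764900)/(-1304))/(2 - 1435 - 2994) = -(27489 - 4652406250 + 75491875 - 1764900)/1304/(-4427) = -1/1304*(-4578651786)*(-1/4427) = (2289325893/652)*(-1/4427) = -2289325893/2886404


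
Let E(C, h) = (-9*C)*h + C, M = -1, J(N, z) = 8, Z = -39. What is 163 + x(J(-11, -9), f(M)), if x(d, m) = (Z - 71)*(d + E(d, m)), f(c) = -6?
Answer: -49117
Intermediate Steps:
E(C, h) = C - 9*C*h (E(C, h) = -9*C*h + C = C - 9*C*h)
x(d, m) = -110*d - 110*d*(1 - 9*m) (x(d, m) = (-39 - 71)*(d + d*(1 - 9*m)) = -110*(d + d*(1 - 9*m)) = -110*d - 110*d*(1 - 9*m))
163 + x(J(-11, -9), f(M)) = 163 + 110*8*(-2 + 9*(-6)) = 163 + 110*8*(-2 - 54) = 163 + 110*8*(-56) = 163 - 49280 = -49117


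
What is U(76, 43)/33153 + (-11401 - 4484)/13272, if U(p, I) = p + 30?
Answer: -175076191/146668872 ≈ -1.1937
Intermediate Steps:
U(p, I) = 30 + p
U(76, 43)/33153 + (-11401 - 4484)/13272 = (30 + 76)/33153 + (-11401 - 4484)/13272 = 106*(1/33153) - 15885*1/13272 = 106/33153 - 5295/4424 = -175076191/146668872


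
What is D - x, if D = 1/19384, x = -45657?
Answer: 885015289/19384 ≈ 45657.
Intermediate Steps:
D = 1/19384 ≈ 5.1589e-5
D - x = 1/19384 - 1*(-45657) = 1/19384 + 45657 = 885015289/19384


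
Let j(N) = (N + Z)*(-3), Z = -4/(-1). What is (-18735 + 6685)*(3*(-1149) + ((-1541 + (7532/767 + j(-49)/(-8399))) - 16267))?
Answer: 1649190156988600/6442033 ≈ 2.5600e+8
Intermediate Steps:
Z = 4 (Z = -4*(-1) = 4)
j(N) = -12 - 3*N (j(N) = (N + 4)*(-3) = (4 + N)*(-3) = -12 - 3*N)
(-18735 + 6685)*(3*(-1149) + ((-1541 + (7532/767 + j(-49)/(-8399))) - 16267)) = (-18735 + 6685)*(3*(-1149) + ((-1541 + (7532/767 + (-12 - 3*(-49))/(-8399))) - 16267)) = -12050*(-3447 + ((-1541 + (7532*(1/767) + (-12 + 147)*(-1/8399))) - 16267)) = -12050*(-3447 + ((-1541 + (7532/767 + 135*(-1/8399))) - 16267)) = -12050*(-3447 + ((-1541 + (7532/767 - 135/8399)) - 16267)) = -12050*(-3447 + ((-1541 + 63157723/6442033) - 16267)) = -12050*(-3447 + (-9864015130/6442033 - 16267)) = -12050*(-3447 - 114656565941/6442033) = -12050*(-136862253692/6442033) = 1649190156988600/6442033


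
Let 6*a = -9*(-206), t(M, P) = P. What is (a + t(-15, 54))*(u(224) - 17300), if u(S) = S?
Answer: -6198588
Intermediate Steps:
a = 309 (a = (-9*(-206))/6 = (⅙)*1854 = 309)
(a + t(-15, 54))*(u(224) - 17300) = (309 + 54)*(224 - 17300) = 363*(-17076) = -6198588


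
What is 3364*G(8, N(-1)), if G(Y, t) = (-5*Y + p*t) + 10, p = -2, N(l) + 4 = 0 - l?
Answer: -80736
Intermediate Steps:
N(l) = -4 - l (N(l) = -4 + (0 - l) = -4 - l)
G(Y, t) = 10 - 5*Y - 2*t (G(Y, t) = (-5*Y - 2*t) + 10 = 10 - 5*Y - 2*t)
3364*G(8, N(-1)) = 3364*(10 - 5*8 - 2*(-4 - 1*(-1))) = 3364*(10 - 40 - 2*(-4 + 1)) = 3364*(10 - 40 - 2*(-3)) = 3364*(10 - 40 + 6) = 3364*(-24) = -80736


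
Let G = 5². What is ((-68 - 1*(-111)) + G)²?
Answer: 4624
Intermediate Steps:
G = 25
((-68 - 1*(-111)) + G)² = ((-68 - 1*(-111)) + 25)² = ((-68 + 111) + 25)² = (43 + 25)² = 68² = 4624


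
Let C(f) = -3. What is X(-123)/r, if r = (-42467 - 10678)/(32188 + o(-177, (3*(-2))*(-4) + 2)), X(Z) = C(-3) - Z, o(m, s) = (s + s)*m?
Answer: -183872/3543 ≈ -51.897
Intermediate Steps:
o(m, s) = 2*m*s (o(m, s) = (2*s)*m = 2*m*s)
X(Z) = -3 - Z
r = -53145/22984 (r = (-42467 - 10678)/(32188 + 2*(-177)*((3*(-2))*(-4) + 2)) = -53145/(32188 + 2*(-177)*(-6*(-4) + 2)) = -53145/(32188 + 2*(-177)*(24 + 2)) = -53145/(32188 + 2*(-177)*26) = -53145/(32188 - 9204) = -53145/22984 ≈ -2.3123)
X(-123)/r = (-3 - 1*(-123))/(-53145/22984) = (-3 + 123)*(-22984/53145) = 120*(-22984/53145) = -183872/3543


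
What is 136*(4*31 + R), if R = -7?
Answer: 15912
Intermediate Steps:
136*(4*31 + R) = 136*(4*31 - 7) = 136*(124 - 7) = 136*117 = 15912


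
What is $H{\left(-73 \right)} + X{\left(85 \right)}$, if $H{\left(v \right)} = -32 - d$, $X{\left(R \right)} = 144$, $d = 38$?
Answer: $74$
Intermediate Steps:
$H{\left(v \right)} = -70$ ($H{\left(v \right)} = -32 - 38 = -70$)
$H{\left(-73 \right)} + X{\left(85 \right)} = -70 + 144 = 74$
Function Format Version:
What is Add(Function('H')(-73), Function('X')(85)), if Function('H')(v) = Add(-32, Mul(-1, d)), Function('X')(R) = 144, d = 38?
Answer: 74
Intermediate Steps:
Function('H')(v) = -70 (Function('H')(v) = Add(-32, Mul(-1, 38)) = Add(-32, -38) = -70)
Add(Function('H')(-73), Function('X')(85)) = Add(-70, 144) = 74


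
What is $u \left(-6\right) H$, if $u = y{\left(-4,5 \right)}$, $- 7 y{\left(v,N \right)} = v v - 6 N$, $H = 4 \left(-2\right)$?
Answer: $96$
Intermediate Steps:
$H = -8$
$y{\left(v,N \right)} = - \frac{v^{2}}{7} + \frac{6 N}{7}$ ($y{\left(v,N \right)} = - \frac{v v - 6 N}{7} = - \frac{v^{2} - 6 N}{7} = - \frac{v^{2}}{7} + \frac{6 N}{7}$)
$u = 2$ ($u = - \frac{\left(-4\right)^{2}}{7} + \frac{6}{7} \cdot 5 = \left(- \frac{1}{7}\right) 16 + \frac{30}{7} = - \frac{16}{7} + \frac{30}{7} = 2$)
$u \left(-6\right) H = 2 \left(-6\right) \left(-8\right) = \left(-12\right) \left(-8\right) = 96$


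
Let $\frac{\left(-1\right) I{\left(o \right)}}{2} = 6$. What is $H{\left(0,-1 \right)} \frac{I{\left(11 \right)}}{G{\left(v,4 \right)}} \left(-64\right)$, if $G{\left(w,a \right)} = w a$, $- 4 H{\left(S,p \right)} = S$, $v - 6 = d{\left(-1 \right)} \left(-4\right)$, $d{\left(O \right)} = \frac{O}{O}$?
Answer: $0$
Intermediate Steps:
$d{\left(O \right)} = 1$
$I{\left(o \right)} = -12$ ($I{\left(o \right)} = \left(-2\right) 6 = -12$)
$v = 2$ ($v = 6 + 1 \left(-4\right) = 6 - 4 = 2$)
$H{\left(S,p \right)} = - \frac{S}{4}$
$G{\left(w,a \right)} = a w$
$H{\left(0,-1 \right)} \frac{I{\left(11 \right)}}{G{\left(v,4 \right)}} \left(-64\right) = \left(- \frac{1}{4}\right) 0 \left(- \frac{12}{4 \cdot 2}\right) \left(-64\right) = 0 \left(- \frac{12}{8}\right) \left(-64\right) = 0 \left(\left(-12\right) \frac{1}{8}\right) \left(-64\right) = 0 \left(- \frac{3}{2}\right) \left(-64\right) = 0 \left(-64\right) = 0$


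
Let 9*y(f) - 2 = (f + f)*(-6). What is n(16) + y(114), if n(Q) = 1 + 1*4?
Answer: -1321/9 ≈ -146.78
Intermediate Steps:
y(f) = 2/9 - 4*f/3 (y(f) = 2/9 + ((f + f)*(-6))/9 = 2/9 + ((2*f)*(-6))/9 = 2/9 + (-12*f)/9 = 2/9 - 4*f/3)
n(Q) = 5 (n(Q) = 1 + 4 = 5)
n(16) + y(114) = 5 + (2/9 - 4/3*114) = 5 + (2/9 - 152) = 5 - 1366/9 = -1321/9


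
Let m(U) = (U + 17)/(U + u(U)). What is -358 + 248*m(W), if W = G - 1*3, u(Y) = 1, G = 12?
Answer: 1434/5 ≈ 286.80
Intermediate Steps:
W = 9 (W = 12 - 1*3 = 12 - 3 = 9)
m(U) = (17 + U)/(1 + U) (m(U) = (U + 17)/(U + 1) = (17 + U)/(1 + U))
-358 + 248*m(W) = -358 + 248*((17 + 9)/(1 + 9)) = -358 + 248*(26/10) = -358 + 248*((1/10)*26) = -358 + 248*(13/5) = -358 + 3224/5 = 1434/5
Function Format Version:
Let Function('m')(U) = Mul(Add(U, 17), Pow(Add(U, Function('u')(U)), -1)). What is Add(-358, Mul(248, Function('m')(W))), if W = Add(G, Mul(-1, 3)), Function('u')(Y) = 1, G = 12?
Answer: Rational(1434, 5) ≈ 286.80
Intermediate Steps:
W = 9 (W = Add(12, Mul(-1, 3)) = Add(12, -3) = 9)
Function('m')(U) = Mul(Pow(Add(1, U), -1), Add(17, U)) (Function('m')(U) = Mul(Add(U, 17), Pow(Add(U, 1), -1)) = Mul(Add(17, U), Pow(Add(1, U), -1)) = Mul(Pow(Add(1, U), -1), Add(17, U)))
Add(-358, Mul(248, Function('m')(W))) = Add(-358, Mul(248, Mul(Pow(Add(1, 9), -1), Add(17, 9)))) = Add(-358, Mul(248, Mul(Pow(10, -1), 26))) = Add(-358, Mul(248, Mul(Rational(1, 10), 26))) = Add(-358, Mul(248, Rational(13, 5))) = Add(-358, Rational(3224, 5)) = Rational(1434, 5)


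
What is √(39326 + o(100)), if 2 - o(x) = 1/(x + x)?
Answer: √15731198/20 ≈ 198.31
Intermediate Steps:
o(x) = 2 - 1/(2*x) (o(x) = 2 - 1/(x + x) = 2 - 1/(2*x))
√(39326 + o(100)) = √(39326 + (2 - ½/100)) = √(39326 + (2 - ½*1/100)) = √(39326 + (2 - 1/200)) = √(39326 + 399/200) = √(7865599/200) = √15731198/20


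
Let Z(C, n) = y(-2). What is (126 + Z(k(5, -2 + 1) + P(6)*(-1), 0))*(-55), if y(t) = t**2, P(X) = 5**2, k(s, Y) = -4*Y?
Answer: -7150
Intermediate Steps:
P(X) = 25
Z(C, n) = 4 (Z(C, n) = (-2)**2 = 4)
(126 + Z(k(5, -2 + 1) + P(6)*(-1), 0))*(-55) = (126 + 4)*(-55) = 130*(-55) = -7150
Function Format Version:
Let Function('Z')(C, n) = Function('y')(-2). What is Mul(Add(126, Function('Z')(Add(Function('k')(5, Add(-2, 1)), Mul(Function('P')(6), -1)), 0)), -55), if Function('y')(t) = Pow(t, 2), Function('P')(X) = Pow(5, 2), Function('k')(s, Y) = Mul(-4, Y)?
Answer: -7150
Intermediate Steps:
Function('P')(X) = 25
Function('Z')(C, n) = 4 (Function('Z')(C, n) = Pow(-2, 2) = 4)
Mul(Add(126, Function('Z')(Add(Function('k')(5, Add(-2, 1)), Mul(Function('P')(6), -1)), 0)), -55) = Mul(Add(126, 4), -55) = Mul(130, -55) = -7150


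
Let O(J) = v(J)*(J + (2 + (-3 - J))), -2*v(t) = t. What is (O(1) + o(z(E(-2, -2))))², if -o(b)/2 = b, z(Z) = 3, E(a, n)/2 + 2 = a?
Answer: 121/4 ≈ 30.250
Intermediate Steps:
v(t) = -t/2
E(a, n) = -4 + 2*a
o(b) = -2*b
O(J) = J/2 (O(J) = (-J/2)*(J + (2 + (-3 - J))) = (-J/2)*(J + (-1 - J)) = -J/2*(-1) = J/2)
(O(1) + o(z(E(-2, -2))))² = ((½)*1 - 2*3)² = (½ - 6)² = (-11/2)² = 121/4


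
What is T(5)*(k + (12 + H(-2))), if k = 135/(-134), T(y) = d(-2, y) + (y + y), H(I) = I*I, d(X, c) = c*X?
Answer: 0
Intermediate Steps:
d(X, c) = X*c
H(I) = I²
T(y) = 0 (T(y) = -2*y + (y + y) = -2*y + 2*y = 0)
k = -135/134 (k = 135*(-1/134) = -135/134 ≈ -1.0075)
T(5)*(k + (12 + H(-2))) = 0*(-135/134 + (12 + (-2)²)) = 0*(-135/134 + (12 + 4)) = 0*(-135/134 + 16) = 0*(2009/134) = 0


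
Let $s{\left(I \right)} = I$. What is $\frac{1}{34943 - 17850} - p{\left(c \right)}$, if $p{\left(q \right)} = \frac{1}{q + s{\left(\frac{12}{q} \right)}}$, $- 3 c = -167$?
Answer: $- \frac{8535596}{478552721} \approx -0.017836$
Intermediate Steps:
$c = \frac{167}{3}$ ($c = \left(- \frac{1}{3}\right) \left(-167\right) = \frac{167}{3} \approx 55.667$)
$p{\left(q \right)} = \frac{1}{q + \frac{12}{q}}$
$\frac{1}{34943 - 17850} - p{\left(c \right)} = \frac{1}{34943 - 17850} - \frac{167}{3 \left(12 + \left(\frac{167}{3}\right)^{2}\right)} = \frac{1}{17093} - \frac{167}{3 \left(12 + \frac{27889}{9}\right)} = \frac{1}{17093} - \frac{167}{3 \cdot \frac{27997}{9}} = \frac{1}{17093} - \frac{167}{3} \cdot \frac{9}{27997} = \frac{1}{17093} - \frac{501}{27997} = - \frac{8535596}{478552721}$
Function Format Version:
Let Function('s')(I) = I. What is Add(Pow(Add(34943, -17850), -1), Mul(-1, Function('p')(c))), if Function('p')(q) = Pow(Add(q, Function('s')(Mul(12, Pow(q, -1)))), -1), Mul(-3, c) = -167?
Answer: Rational(-8535596, 478552721) ≈ -0.017836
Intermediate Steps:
c = Rational(167, 3) (c = Mul(Rational(-1, 3), -167) = Rational(167, 3) ≈ 55.667)
Function('p')(q) = Pow(Add(q, Mul(12, Pow(q, -1))), -1)
Add(Pow(Add(34943, -17850), -1), Mul(-1, Function('p')(c))) = Add(Pow(Add(34943, -17850), -1), Mul(-1, Mul(Rational(167, 3), Pow(Add(12, Pow(Rational(167, 3), 2)), -1)))) = Add(Pow(17093, -1), Mul(-1, Mul(Rational(167, 3), Pow(Add(12, Rational(27889, 9)), -1)))) = Add(Rational(1, 17093), Mul(-1, Mul(Rational(167, 3), Pow(Rational(27997, 9), -1)))) = Add(Rational(1, 17093), Mul(-1, Mul(Rational(167, 3), Rational(9, 27997)))) = Add(Rational(1, 17093), Mul(-1, Rational(501, 27997))) = Add(Rational(1, 17093), Rational(-501, 27997)) = Rational(-8535596, 478552721)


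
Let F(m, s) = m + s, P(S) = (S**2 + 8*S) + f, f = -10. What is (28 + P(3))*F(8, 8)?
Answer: 816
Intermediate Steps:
P(S) = -10 + S**2 + 8*S (P(S) = (S**2 + 8*S) - 10 = -10 + S**2 + 8*S)
(28 + P(3))*F(8, 8) = (28 + (-10 + 3**2 + 8*3))*(8 + 8) = (28 + (-10 + 9 + 24))*16 = (28 + 23)*16 = 51*16 = 816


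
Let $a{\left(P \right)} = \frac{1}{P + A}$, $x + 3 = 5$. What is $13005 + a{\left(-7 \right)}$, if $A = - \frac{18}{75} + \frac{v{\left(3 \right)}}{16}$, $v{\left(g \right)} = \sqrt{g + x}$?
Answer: $\frac{109028743055}{8383691} - \frac{10000 \sqrt{5}}{8383691} \approx 13005.0$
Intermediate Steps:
$x = 2$ ($x = -3 + 5 = 2$)
$v{\left(g \right)} = \sqrt{2 + g}$ ($v{\left(g \right)} = \sqrt{g + 2} = \sqrt{2 + g}$)
$A = - \frac{6}{25} + \frac{\sqrt{5}}{16}$ ($A = - \frac{18}{75} + \frac{\sqrt{2 + 3}}{16} = \left(-18\right) \frac{1}{75} + \sqrt{5} \cdot \frac{1}{16} = - \frac{6}{25} + \frac{\sqrt{5}}{16} \approx -0.10025$)
$a{\left(P \right)} = \frac{1}{- \frac{6}{25} + P + \frac{\sqrt{5}}{16}}$ ($a{\left(P \right)} = \frac{1}{P - \left(\frac{6}{25} - \frac{\sqrt{5}}{16}\right)} = \frac{1}{- \frac{6}{25} + P + \frac{\sqrt{5}}{16}}$)
$13005 + a{\left(-7 \right)} = 13005 + \frac{400}{-96 + 25 \sqrt{5} + 400 \left(-7\right)} = 13005 + \frac{400}{-96 + 25 \sqrt{5} - 2800} = 13005 + \frac{400}{-2896 + 25 \sqrt{5}}$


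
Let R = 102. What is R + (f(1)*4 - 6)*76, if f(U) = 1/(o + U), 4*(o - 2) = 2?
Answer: -1870/7 ≈ -267.14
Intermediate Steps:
o = 5/2 (o = 2 + (¼)*2 = 2 + ½ = 5/2 ≈ 2.5000)
f(U) = 1/(5/2 + U)
R + (f(1)*4 - 6)*76 = 102 + ((2/(5 + 2*1))*4 - 6)*76 = 102 + ((2/(5 + 2))*4 - 6)*76 = 102 + ((2/7)*4 - 6)*76 = 102 + (8/7 - 6)*76 = 102 - 34/7*76 = 102 - 2584/7 = -1870/7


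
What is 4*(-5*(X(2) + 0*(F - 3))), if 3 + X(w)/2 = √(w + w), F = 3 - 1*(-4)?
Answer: 40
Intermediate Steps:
F = 7 (F = 3 + 4 = 7)
X(w) = -6 + 2*√2*√w (X(w) = -6 + 2*√(w + w) = -6 + 2*√(2*w) = -6 + 2*(√2*√w) = -6 + 2*√2*√w)
4*(-5*(X(2) + 0*(F - 3))) = 4*(-5*((-6 + 2*√2*√2) + 0*(7 - 3))) = 4*(-5*((-6 + 4) + 0*4)) = 4*(-5*(-2 + 0)) = 4*(-5*(-2)) = 4*10 = 40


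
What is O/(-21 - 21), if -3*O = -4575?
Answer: -1525/42 ≈ -36.310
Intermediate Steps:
O = 1525 (O = -1/3*(-4575) = 1525)
O/(-21 - 21) = 1525/(-21 - 21) = 1525/(-42) = -1/42*1525 = -1525/42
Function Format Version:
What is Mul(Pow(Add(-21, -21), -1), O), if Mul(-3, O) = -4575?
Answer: Rational(-1525, 42) ≈ -36.310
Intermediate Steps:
O = 1525 (O = Mul(Rational(-1, 3), -4575) = 1525)
Mul(Pow(Add(-21, -21), -1), O) = Mul(Pow(Add(-21, -21), -1), 1525) = Mul(Pow(-42, -1), 1525) = Mul(Rational(-1, 42), 1525) = Rational(-1525, 42)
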